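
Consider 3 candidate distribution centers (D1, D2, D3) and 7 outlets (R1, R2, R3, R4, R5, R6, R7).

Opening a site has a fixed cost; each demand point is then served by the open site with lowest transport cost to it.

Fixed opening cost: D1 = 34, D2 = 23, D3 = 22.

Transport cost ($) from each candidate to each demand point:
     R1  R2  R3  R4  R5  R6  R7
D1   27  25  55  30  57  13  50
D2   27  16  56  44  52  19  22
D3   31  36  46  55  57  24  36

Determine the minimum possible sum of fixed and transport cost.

Open {D2}: assign each demand point to its cheapest open site.
  R1→D2 27, R2→D2 16, R3→D2 56, R4→D2 44, R5→D2 52, R6→D2 19, R7→D2 22
  transport cost 236, fixed 23 → total 259.
Compare {D2, D3}: transport cost 226 + fixed 45 = 271.
Compare {D1, D2}: transport cost 215 + fixed 57 = 272.
Compare {D1, D2, D3}: transport cost 206 + fixed 79 = 285.
All other subsets cost ≥ 271. Minimum total cost: 259.

259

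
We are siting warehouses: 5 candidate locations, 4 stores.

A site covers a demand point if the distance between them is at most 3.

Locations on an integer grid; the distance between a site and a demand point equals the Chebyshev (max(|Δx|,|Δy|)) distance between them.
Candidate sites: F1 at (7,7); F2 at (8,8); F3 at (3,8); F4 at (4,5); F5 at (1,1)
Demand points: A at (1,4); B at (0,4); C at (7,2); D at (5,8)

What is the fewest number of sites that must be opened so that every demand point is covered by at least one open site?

Coverage sets (demand points within 3 of each site):
  F1: {D}
  F2: {D}
  F3: {D}
  F4: {A, C, D}
  F5: {A, B}
No single site covers all 4 demand points.
But {F4, F5} covers everything, so the minimum is 2.

2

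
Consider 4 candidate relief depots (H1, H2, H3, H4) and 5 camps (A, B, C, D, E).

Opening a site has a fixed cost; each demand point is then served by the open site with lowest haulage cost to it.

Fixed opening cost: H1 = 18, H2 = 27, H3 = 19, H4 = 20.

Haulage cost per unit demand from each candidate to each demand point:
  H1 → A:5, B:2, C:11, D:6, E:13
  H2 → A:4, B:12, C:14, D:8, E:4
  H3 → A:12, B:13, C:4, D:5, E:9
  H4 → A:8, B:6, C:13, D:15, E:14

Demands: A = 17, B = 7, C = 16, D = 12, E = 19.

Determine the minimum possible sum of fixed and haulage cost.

Open {H1, H2, H3}: assign each demand point to its cheapest open site.
  A→H2 17×4=68, B→H1 7×2=14, C→H3 16×4=64, D→H3 12×5=60, E→H2 19×4=76
  haulage cost 282, fixed 64 → total 346.
Compare {H1, H2, H3, H4}: haulage cost 282 + fixed 84 = 366.
Compare {H2, H3, H4}: haulage cost 310 + fixed 66 = 376.
Compare {H2, H3}: haulage cost 352 + fixed 46 = 398.
All other subsets cost ≥ 366. Minimum total cost: 346.

346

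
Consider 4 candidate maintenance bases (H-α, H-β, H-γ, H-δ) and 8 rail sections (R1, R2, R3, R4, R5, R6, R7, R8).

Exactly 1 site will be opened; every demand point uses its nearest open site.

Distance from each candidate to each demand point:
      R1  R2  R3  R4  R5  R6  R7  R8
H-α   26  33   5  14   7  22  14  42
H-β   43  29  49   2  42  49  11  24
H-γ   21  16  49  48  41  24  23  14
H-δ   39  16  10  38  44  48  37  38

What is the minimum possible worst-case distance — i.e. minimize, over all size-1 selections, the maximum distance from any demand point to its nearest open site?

42

Open {H-α}.
  Farthest demand point is R8 at distance 42 (to H-α); all others are ≤ 42.
With {H-δ} the worst case is 48.
With {H-β} the worst case is 49.
No size-1 selection achieves below 42.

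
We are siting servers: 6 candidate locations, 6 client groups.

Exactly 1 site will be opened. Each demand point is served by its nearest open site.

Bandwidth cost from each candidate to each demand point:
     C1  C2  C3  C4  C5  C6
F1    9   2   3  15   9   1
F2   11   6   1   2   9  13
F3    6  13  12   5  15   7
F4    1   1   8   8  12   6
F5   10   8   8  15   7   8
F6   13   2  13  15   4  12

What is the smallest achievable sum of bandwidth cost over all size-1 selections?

Open {F4}.
  C1→F4 1, C2→F4 1, C3→F4 8, C4→F4 8, C5→F4 12, C6→F4 6  ⇒ total 36.
Compare {F1}: total 39.
Compare {F2}: total 42.
No size-1 selection does better; minimum is 36.

36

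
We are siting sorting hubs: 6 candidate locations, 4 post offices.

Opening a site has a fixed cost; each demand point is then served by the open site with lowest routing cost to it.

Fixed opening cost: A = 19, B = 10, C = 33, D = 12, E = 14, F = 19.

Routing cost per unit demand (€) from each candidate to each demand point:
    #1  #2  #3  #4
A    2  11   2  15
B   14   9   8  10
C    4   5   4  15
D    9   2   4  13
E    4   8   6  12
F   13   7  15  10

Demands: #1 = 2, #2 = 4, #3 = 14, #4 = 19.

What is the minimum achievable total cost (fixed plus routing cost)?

Open {A, B, D}: assign each demand point to its cheapest open site.
  #1→A 2×2=4, #2→D 4×2=8, #3→A 14×2=28, #4→B 19×10=190
  routing cost 230, fixed 41 → total 271.
Compare {A, D, F}: routing cost 230 + fixed 50 = 280.
Compare {A, B, D, E}: routing cost 230 + fixed 55 = 285.
Compare {A, B}: routing cost 258 + fixed 29 = 287.
All other subsets cost ≥ 280. Minimum total cost: 271.

271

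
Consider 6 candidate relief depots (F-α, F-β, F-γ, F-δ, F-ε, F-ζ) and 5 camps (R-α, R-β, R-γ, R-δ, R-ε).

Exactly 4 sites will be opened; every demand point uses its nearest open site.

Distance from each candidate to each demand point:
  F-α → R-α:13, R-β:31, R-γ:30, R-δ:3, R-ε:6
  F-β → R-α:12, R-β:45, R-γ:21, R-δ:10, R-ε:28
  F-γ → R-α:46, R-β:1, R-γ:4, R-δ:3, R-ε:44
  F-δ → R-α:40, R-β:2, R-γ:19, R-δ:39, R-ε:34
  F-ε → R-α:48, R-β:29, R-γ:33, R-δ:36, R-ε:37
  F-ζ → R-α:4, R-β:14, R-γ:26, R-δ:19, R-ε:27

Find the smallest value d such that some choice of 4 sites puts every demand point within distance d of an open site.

6

Open {F-α, F-β, F-γ, F-ζ}.
  Farthest demand point is R-ε at distance 6 (to F-α); all others are ≤ 6.
With {F-α, F-γ, F-δ, F-ζ} the worst case is 6.
With {F-α, F-γ, F-ε, F-ζ} the worst case is 6.
No size-4 selection achieves below 6.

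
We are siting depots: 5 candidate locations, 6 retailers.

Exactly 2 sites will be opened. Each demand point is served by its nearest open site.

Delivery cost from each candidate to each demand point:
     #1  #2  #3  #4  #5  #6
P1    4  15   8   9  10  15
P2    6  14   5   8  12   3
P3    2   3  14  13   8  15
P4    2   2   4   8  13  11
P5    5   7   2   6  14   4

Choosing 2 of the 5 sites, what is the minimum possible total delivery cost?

25

Open {P3, P5}.
  #1→P3 2, #2→P3 3, #3→P5 2, #4→P5 6, #5→P3 8, #6→P5 4  ⇒ total 25.
Compare {P2, P3}: total 29.
Compare {P4, P5}: total 29.
No size-2 selection does better; minimum is 25.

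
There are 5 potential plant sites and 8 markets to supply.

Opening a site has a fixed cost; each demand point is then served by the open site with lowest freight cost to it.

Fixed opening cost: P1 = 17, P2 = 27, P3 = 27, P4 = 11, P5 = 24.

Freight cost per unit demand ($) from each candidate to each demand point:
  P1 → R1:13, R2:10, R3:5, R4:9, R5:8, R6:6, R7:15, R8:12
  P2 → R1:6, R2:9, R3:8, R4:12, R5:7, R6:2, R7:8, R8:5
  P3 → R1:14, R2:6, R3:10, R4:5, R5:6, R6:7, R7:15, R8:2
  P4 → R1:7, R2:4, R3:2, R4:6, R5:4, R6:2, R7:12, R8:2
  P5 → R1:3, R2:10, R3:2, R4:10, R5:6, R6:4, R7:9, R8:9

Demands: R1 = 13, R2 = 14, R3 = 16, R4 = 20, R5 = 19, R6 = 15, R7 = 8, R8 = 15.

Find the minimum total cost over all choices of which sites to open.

Open {P4, P5}: assign each demand point to its cheapest open site.
  R1→P5 13×3=39, R2→P4 14×4=56, R3→P4 16×2=32, R4→P4 20×6=120, R5→P4 19×4=76, R6→P4 15×2=30, R7→P5 8×9=72, R8→P4 15×2=30
  freight cost 455, fixed 35 → total 490.
Compare {P3, P4, P5}: freight cost 435 + fixed 62 = 497.
Compare {P1, P4, P5}: freight cost 455 + fixed 52 = 507.
Compare {P2, P4, P5}: freight cost 447 + fixed 62 = 509.
All other subsets cost ≥ 497. Minimum total cost: 490.

490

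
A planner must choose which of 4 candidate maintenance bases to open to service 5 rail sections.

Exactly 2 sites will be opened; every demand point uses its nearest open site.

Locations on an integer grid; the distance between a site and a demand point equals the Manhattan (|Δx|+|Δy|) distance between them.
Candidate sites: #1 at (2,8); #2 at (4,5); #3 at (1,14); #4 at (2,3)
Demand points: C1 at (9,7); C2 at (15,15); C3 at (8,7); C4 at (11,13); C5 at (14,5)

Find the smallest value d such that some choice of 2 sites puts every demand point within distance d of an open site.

15

Open {#1, #3}.
  Farthest demand point is C2 at distance 15 (to #3); all others are ≤ 15.
With {#2, #3} the worst case is 15.
With {#3, #4} the worst case is 15.
No size-2 selection achieves below 15.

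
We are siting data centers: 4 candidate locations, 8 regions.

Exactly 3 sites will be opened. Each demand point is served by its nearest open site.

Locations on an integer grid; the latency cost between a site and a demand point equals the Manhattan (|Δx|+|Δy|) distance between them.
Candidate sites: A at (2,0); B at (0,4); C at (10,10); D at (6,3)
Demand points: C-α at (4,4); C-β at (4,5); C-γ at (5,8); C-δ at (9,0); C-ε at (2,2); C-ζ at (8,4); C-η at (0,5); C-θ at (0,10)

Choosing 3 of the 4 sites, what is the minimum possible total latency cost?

Open {A, B, D}.
  C-α→D 3, C-β→D 4, C-γ→D 6, C-δ→D 6, C-ε→A 2, C-ζ→D 3, C-η→B 1, C-θ→B 6  ⇒ total 31.
Compare {B, C, D}: total 33.
Compare {A, B, C}: total 40.
No size-3 selection does better; minimum is 31.

31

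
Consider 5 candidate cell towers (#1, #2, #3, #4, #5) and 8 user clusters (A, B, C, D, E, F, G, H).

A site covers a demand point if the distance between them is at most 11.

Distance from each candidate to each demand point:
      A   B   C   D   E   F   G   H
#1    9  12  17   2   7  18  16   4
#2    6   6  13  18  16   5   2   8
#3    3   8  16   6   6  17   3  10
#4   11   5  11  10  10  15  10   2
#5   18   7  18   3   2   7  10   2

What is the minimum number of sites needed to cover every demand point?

2

Coverage sets (demand points within 11 of each site):
  #1: {A, D, E, H}
  #2: {A, B, F, G, H}
  #3: {A, B, D, E, G, H}
  #4: {A, B, C, D, E, G, H}
  #5: {B, D, E, F, G, H}
No single site covers all 8 demand points.
But {#2, #4} covers everything, so the minimum is 2.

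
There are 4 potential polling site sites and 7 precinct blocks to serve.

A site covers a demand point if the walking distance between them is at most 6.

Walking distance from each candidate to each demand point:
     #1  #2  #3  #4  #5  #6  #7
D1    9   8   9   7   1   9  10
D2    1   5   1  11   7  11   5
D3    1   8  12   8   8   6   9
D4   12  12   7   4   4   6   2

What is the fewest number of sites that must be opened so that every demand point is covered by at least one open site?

Coverage sets (demand points within 6 of each site):
  D1: {#5}
  D2: {#1, #2, #3, #7}
  D3: {#1, #6}
  D4: {#4, #5, #6, #7}
No single site covers all 7 demand points.
But {D2, D4} covers everything, so the minimum is 2.

2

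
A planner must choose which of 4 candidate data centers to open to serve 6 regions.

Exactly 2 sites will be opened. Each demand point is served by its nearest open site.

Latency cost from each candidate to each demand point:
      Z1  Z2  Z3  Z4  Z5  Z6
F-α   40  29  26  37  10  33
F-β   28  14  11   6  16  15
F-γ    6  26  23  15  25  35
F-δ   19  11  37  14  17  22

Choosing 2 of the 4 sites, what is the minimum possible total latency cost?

Open {F-β, F-γ}.
  Z1→F-γ 6, Z2→F-β 14, Z3→F-β 11, Z4→F-β 6, Z5→F-β 16, Z6→F-β 15  ⇒ total 68.
Compare {F-β, F-δ}: total 78.
Compare {F-α, F-β}: total 84.
No size-2 selection does better; minimum is 68.

68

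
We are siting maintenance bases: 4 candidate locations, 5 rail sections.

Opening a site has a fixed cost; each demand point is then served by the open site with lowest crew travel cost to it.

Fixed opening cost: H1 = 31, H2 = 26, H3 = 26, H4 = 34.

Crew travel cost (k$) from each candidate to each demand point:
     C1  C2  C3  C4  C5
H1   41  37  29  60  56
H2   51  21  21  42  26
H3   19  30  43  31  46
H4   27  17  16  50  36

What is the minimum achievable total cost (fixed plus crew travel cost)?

Open {H2, H3}: assign each demand point to its cheapest open site.
  C1→H3 19, C2→H2 21, C3→H2 21, C4→H3 31, C5→H2 26
  crew travel cost 118, fixed 52 → total 170.
Compare {H3, H4}: crew travel cost 119 + fixed 60 = 179.
Compare {H4}: crew travel cost 146 + fixed 34 = 180.
Compare {H2}: crew travel cost 161 + fixed 26 = 187.
All other subsets cost ≥ 179. Minimum total cost: 170.

170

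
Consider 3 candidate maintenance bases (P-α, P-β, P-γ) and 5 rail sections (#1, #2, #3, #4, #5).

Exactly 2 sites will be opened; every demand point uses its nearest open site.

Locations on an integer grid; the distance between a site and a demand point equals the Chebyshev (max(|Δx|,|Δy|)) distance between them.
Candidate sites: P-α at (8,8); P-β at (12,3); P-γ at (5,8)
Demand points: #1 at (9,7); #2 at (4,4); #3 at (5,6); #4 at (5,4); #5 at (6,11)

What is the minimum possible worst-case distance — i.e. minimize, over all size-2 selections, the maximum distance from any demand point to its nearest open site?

Open {P-α, P-β}.
  Farthest demand point is #2 at distance 4 (to P-α); all others are ≤ 4.
With {P-α, P-γ} the worst case is 4.
With {P-β, P-γ} the worst case is 4.
No size-2 selection achieves below 4.

4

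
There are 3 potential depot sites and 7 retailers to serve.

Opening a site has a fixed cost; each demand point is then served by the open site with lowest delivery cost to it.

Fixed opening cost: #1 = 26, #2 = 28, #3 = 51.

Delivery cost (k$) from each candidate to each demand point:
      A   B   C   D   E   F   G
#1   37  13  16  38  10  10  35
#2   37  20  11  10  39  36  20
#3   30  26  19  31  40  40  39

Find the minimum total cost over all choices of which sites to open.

165

Open {#1, #2}: assign each demand point to its cheapest open site.
  A→#1 37, B→#1 13, C→#2 11, D→#2 10, E→#1 10, F→#1 10, G→#2 20
  delivery cost 111, fixed 54 → total 165.
Compare {#1}: delivery cost 159 + fixed 26 = 185.
Compare {#2}: delivery cost 173 + fixed 28 = 201.
Compare {#1, #2, #3}: delivery cost 104 + fixed 105 = 209.
All other subsets cost ≥ 185. Minimum total cost: 165.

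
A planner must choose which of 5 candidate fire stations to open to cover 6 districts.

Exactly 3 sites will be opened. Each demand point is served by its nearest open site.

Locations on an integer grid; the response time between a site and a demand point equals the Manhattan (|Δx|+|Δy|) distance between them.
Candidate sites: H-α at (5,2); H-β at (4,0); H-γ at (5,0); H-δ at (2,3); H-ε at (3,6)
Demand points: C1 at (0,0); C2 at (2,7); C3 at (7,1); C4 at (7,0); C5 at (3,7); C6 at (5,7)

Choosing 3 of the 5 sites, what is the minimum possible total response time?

Open {H-β, H-γ, H-ε}.
  C1→H-β 4, C2→H-ε 2, C3→H-γ 3, C4→H-γ 2, C5→H-ε 1, C6→H-ε 3  ⇒ total 15.
Compare {H-α, H-β, H-ε}: total 16.
Compare {H-α, H-γ, H-ε}: total 16.
No size-3 selection does better; minimum is 15.

15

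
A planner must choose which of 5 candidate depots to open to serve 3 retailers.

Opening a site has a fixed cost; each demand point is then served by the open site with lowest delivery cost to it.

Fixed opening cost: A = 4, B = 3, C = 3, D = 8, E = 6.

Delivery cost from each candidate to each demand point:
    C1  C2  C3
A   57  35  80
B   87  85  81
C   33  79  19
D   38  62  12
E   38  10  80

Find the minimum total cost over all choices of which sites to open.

Open {C, E}: assign each demand point to its cheapest open site.
  C1→C 33, C2→E 10, C3→C 19
  delivery cost 62, fixed 9 → total 71.
Compare {C, D, E}: delivery cost 55 + fixed 17 = 72.
Compare {D, E}: delivery cost 60 + fixed 14 = 74.
Compare {B, C, E}: delivery cost 62 + fixed 12 = 74.
All other subsets cost ≥ 72. Minimum total cost: 71.

71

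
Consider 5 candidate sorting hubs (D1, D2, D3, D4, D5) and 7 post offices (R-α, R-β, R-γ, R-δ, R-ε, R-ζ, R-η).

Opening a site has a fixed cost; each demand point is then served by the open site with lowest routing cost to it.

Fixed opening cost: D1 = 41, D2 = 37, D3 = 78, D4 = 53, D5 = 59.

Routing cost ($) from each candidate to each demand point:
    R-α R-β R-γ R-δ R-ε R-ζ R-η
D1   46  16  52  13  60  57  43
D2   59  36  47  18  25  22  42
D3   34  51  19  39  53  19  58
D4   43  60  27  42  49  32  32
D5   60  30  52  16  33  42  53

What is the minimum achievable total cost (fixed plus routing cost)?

286

Open {D2}: assign each demand point to its cheapest open site.
  R-α→D2 59, R-β→D2 36, R-γ→D2 47, R-δ→D2 18, R-ε→D2 25, R-ζ→D2 22, R-η→D2 42
  routing cost 249, fixed 37 → total 286.
Compare {D1, D2}: routing cost 211 + fixed 78 = 289.
Compare {D2, D4}: routing cost 203 + fixed 90 = 293.
Compare {D1, D4}: routing cost 212 + fixed 94 = 306.
All other subsets cost ≥ 289. Minimum total cost: 286.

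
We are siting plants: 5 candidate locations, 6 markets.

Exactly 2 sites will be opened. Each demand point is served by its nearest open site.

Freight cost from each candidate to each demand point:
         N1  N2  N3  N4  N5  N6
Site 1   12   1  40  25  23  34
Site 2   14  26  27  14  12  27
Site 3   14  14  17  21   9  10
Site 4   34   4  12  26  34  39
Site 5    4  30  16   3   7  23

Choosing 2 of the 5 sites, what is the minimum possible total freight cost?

Open {Site 4, Site 5}.
  N1→Site 5 4, N2→Site 4 4, N3→Site 4 12, N4→Site 5 3, N5→Site 5 7, N6→Site 5 23  ⇒ total 53.
Compare {Site 1, Site 5}: total 54.
Compare {Site 3, Site 5}: total 54.
No size-2 selection does better; minimum is 53.

53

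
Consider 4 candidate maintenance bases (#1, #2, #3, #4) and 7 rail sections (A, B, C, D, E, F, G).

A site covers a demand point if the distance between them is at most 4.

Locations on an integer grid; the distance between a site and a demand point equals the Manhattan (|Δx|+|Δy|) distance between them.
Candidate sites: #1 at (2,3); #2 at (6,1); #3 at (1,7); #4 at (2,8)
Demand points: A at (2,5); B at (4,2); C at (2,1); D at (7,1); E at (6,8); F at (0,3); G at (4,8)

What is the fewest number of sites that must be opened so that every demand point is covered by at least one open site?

3

Coverage sets (demand points within 4 of each site):
  #1: {A, B, C, F}
  #2: {B, C, D}
  #3: {A, G}
  #4: {A, E, G}
No 2 sites suffice: every size-2 union leaves at least one demand point uncovered.
But {#1, #2, #4} covers everything, so the minimum is 3.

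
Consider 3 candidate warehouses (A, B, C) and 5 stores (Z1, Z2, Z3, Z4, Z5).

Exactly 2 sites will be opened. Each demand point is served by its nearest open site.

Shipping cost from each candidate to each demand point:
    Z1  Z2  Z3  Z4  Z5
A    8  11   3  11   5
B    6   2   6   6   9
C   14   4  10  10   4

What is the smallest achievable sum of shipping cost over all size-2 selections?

22

Open {A, B}.
  Z1→B 6, Z2→B 2, Z3→A 3, Z4→B 6, Z5→A 5  ⇒ total 22.
Compare {B, C}: total 24.
Compare {A, C}: total 29.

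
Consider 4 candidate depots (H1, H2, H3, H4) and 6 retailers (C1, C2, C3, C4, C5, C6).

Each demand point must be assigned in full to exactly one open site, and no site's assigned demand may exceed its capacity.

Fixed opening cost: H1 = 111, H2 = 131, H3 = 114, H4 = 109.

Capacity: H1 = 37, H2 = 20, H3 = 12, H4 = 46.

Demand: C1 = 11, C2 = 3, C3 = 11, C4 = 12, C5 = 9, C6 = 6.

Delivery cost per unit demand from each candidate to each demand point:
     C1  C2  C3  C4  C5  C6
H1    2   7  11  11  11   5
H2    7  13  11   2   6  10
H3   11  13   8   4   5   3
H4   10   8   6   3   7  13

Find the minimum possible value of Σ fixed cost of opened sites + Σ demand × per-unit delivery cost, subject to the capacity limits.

458

Open {H1, H4}; cheapest assignment that respects the capacities:
  H1 (cap 37, load 20): C1, C2, C6 — cost 11×2 + 3×7 + 6×5 = 73
  H4 (cap 46, load 32): C3, C4, C5 — cost 11×6 + 12×3 + 9×7 = 165
  Shipping 238, fixed 220 → total 458.
  Any other capacity-feasible assignment to {H1, H4} ships for at least 238.
Compare {H3, H4}: its best feasible assignment gives total 540.
Compare {H1, H3, H4}: its best feasible assignment gives total 554.
Every other set of open sites that can feasibly serve all demand totals ≥ 540 even under its best assignment. Minimum: 458.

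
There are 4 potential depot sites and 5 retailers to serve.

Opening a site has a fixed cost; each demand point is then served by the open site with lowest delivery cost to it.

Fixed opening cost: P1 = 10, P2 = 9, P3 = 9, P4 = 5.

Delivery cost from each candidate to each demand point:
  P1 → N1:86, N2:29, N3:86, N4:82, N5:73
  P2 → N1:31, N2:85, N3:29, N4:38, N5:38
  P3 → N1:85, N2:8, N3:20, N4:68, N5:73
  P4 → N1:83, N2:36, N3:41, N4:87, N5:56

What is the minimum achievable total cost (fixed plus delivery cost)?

153

Open {P2, P3}: assign each demand point to its cheapest open site.
  N1→P2 31, N2→P3 8, N3→P3 20, N4→P2 38, N5→P2 38
  delivery cost 135, fixed 18 → total 153.
Compare {P2, P3, P4}: delivery cost 135 + fixed 23 = 158.
Compare {P1, P2, P3}: delivery cost 135 + fixed 28 = 163.
Compare {P1, P2, P3, P4}: delivery cost 135 + fixed 33 = 168.
All other subsets cost ≥ 158. Minimum total cost: 153.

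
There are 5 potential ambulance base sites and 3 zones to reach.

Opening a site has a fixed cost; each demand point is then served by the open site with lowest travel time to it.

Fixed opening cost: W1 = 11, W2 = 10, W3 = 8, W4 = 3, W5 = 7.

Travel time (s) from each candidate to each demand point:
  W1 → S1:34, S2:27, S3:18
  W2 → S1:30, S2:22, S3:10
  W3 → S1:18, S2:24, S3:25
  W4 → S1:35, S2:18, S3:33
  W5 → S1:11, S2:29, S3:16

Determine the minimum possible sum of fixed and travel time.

Open {W4, W5}: assign each demand point to its cheapest open site.
  S1→W5 11, S2→W4 18, S3→W5 16
  travel time 45, fixed 10 → total 55.
Compare {W2, W4, W5}: travel time 39 + fixed 20 = 59.
Compare {W2, W5}: travel time 43 + fixed 17 = 60.
Compare {W5}: travel time 56 + fixed 7 = 63.
All other subsets cost ≥ 59. Minimum total cost: 55.

55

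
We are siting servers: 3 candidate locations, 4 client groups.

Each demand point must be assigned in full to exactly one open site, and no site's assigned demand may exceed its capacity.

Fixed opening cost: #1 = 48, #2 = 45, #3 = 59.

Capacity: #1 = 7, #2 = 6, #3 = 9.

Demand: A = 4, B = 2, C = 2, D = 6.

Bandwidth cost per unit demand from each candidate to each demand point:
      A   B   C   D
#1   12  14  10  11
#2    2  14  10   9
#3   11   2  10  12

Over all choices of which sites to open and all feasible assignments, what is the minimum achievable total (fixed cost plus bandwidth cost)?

Open {#2, #3}; cheapest assignment that respects the capacities:
  #2 (cap 6, load 6): A, C — cost 4×2 + 2×10 = 28
  #3 (cap 9, load 8): B, D — cost 2×2 + 6×12 = 76
  Shipping 104, fixed 104 → total 208.
  Any other capacity-feasible assignment to {#2, #3} ships for at least 104.
Compare {#1, #3}: its best feasible assignment gives total 241.
Compare {#1, #2, #3}: its best feasible assignment gives total 250.
Every other set of open sites that can feasibly serve all demand totals ≥ 241 even under its best assignment. Minimum: 208.

208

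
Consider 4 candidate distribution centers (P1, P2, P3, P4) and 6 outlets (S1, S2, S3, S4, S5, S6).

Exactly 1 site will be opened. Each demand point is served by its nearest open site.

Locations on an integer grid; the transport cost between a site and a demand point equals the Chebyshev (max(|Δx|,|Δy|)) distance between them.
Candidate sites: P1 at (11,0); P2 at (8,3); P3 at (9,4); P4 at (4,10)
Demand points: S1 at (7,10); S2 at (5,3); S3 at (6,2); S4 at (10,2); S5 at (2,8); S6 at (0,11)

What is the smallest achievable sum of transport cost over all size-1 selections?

28

Open {P2}.
  S1→P2 7, S2→P2 3, S3→P2 2, S4→P2 2, S5→P2 6, S6→P2 8  ⇒ total 28.
Compare {P3}: total 31.
Compare {P4}: total 32.
No size-1 selection does better; minimum is 28.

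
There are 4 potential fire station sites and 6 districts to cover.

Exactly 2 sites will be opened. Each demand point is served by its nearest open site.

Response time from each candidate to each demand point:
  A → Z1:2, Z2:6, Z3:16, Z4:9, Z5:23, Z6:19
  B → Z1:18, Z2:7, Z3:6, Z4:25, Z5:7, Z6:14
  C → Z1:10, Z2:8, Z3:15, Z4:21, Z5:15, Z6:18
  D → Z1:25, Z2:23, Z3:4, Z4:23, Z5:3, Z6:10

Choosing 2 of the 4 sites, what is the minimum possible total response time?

34

Open {A, D}.
  Z1→A 2, Z2→A 6, Z3→D 4, Z4→A 9, Z5→D 3, Z6→D 10  ⇒ total 34.
Compare {A, B}: total 44.
Compare {C, D}: total 56.
No size-2 selection does better; minimum is 34.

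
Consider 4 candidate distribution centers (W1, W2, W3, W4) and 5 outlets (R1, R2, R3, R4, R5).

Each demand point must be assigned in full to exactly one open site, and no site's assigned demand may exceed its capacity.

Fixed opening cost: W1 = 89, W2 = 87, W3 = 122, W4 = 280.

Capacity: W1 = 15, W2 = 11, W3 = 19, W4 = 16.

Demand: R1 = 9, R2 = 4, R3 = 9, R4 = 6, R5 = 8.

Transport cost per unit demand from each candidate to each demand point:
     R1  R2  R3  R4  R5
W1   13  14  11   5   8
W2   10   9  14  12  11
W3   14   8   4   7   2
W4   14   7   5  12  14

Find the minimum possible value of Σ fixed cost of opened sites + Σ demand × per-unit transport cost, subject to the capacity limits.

526

Open {W1, W2, W3}; cheapest assignment that respects the capacities:
  W1 (cap 15, load 10): R2, R4 — cost 4×14 + 6×5 = 86
  W2 (cap 11, load 9): R1 — cost 9×10 = 90
  W3 (cap 19, load 17): R3, R5 — cost 9×4 + 8×2 = 52
  Shipping 228, fixed 298 → total 526.
  Any other capacity-feasible assignment to {W1, W2, W3} ships for at least 228.
Compare {W2, W3, W4}: its best feasible assignment gives total 710.
Compare {W1, W2, W4}: its best feasible assignment gives total 713.
Every other set of open sites that can feasibly serve all demand totals ≥ 710 even under its best assignment. Minimum: 526.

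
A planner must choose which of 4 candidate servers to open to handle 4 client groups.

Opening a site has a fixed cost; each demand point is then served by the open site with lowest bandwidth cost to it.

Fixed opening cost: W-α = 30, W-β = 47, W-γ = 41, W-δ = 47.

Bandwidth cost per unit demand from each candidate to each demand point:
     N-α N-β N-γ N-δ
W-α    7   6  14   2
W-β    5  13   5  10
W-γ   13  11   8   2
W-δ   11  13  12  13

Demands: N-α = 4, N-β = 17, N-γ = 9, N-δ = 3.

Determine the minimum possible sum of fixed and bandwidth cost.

Open {W-α, W-β}: assign each demand point to its cheapest open site.
  N-α→W-β 4×5=20, N-β→W-α 17×6=102, N-γ→W-β 9×5=45, N-δ→W-α 3×2=6
  bandwidth cost 173, fixed 77 → total 250.
Compare {W-α, W-γ}: bandwidth cost 208 + fixed 71 = 279.
Compare {W-α, W-β, W-γ}: bandwidth cost 173 + fixed 118 = 291.
Compare {W-α}: bandwidth cost 262 + fixed 30 = 292.
All other subsets cost ≥ 279. Minimum total cost: 250.

250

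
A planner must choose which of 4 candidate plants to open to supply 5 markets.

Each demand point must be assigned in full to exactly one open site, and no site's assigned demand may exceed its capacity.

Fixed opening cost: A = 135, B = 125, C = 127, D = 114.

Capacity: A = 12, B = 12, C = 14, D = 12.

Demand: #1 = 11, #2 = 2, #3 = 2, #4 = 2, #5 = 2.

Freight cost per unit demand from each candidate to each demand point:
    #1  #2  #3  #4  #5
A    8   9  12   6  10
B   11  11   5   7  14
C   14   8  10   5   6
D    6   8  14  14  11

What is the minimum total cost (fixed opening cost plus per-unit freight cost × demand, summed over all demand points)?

Open {C, D}; cheapest assignment that respects the capacities:
  C (cap 14, load 8): #2, #3, #4, #5 — cost 2×8 + 2×10 + 2×5 + 2×6 = 58
  D (cap 12, load 11): #1 — cost 11×6 = 66
  Shipping 124, fixed 241 → total 365.
  Any other capacity-feasible assignment to {C, D} ships for at least 124.
Compare {B, D}: its best feasible assignment gives total 379.
Compare {A, D}: its best feasible assignment gives total 389.
Every other set of open sites that can feasibly serve all demand totals ≥ 379 even under its best assignment. Minimum: 365.

365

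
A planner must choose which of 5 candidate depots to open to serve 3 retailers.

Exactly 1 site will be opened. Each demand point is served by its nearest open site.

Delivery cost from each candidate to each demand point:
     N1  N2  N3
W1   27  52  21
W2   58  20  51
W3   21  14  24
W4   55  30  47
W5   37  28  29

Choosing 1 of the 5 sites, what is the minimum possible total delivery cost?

Open {W3}.
  N1→W3 21, N2→W3 14, N3→W3 24  ⇒ total 59.
Compare {W5}: total 94.
Compare {W1}: total 100.
No size-1 selection does better; minimum is 59.

59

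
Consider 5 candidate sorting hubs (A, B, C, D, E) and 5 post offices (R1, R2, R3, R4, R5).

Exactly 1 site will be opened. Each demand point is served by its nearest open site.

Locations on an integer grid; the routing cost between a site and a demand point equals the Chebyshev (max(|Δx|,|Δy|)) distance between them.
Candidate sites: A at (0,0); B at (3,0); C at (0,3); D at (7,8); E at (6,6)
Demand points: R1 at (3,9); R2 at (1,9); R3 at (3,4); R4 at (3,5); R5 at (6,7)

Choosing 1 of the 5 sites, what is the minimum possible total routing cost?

Open {E}.
  R1→E 3, R2→E 5, R3→E 3, R4→E 3, R5→E 1  ⇒ total 15.
Compare {D}: total 19.
Compare {C}: total 24.
No size-1 selection does better; minimum is 15.

15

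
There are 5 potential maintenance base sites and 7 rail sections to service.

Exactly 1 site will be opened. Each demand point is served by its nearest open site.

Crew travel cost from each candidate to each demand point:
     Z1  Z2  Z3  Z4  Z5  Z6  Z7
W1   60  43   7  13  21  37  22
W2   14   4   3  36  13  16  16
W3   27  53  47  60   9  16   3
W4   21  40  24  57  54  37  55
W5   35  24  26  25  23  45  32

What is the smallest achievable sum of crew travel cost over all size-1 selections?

102

Open {W2}.
  Z1→W2 14, Z2→W2 4, Z3→W2 3, Z4→W2 36, Z5→W2 13, Z6→W2 16, Z7→W2 16  ⇒ total 102.
Compare {W1}: total 203.
Compare {W5}: total 210.
No size-1 selection does better; minimum is 102.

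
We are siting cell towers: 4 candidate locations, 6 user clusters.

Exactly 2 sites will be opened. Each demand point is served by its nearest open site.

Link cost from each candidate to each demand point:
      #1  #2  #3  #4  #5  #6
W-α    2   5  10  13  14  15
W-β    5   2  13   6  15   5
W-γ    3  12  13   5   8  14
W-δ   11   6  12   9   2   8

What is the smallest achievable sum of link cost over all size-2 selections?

Open {W-β, W-δ}.
  #1→W-β 5, #2→W-β 2, #3→W-δ 12, #4→W-β 6, #5→W-δ 2, #6→W-β 5  ⇒ total 32.
Compare {W-α, W-δ}: total 36.
Compare {W-β, W-γ}: total 36.
No size-2 selection does better; minimum is 32.

32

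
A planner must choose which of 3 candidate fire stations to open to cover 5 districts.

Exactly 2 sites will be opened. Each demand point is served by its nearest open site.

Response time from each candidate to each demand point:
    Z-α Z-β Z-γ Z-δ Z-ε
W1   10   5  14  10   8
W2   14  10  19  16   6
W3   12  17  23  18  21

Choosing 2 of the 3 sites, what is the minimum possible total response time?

Open {W1, W2}.
  Z-α→W1 10, Z-β→W1 5, Z-γ→W1 14, Z-δ→W1 10, Z-ε→W2 6  ⇒ total 45.
Compare {W1, W3}: total 47.
Compare {W2, W3}: total 63.

45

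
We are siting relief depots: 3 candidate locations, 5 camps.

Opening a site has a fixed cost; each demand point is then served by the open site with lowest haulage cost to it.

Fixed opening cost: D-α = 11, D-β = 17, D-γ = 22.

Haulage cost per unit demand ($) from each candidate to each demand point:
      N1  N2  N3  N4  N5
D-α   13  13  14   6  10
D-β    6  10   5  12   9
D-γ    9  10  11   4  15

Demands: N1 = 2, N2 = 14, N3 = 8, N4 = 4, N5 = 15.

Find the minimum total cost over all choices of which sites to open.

379

Open {D-α, D-β}: assign each demand point to its cheapest open site.
  N1→D-β 2×6=12, N2→D-β 14×10=140, N3→D-β 8×5=40, N4→D-α 4×6=24, N5→D-β 15×9=135
  haulage cost 351, fixed 28 → total 379.
Compare {D-β, D-γ}: haulage cost 343 + fixed 39 = 382.
Compare {D-β}: haulage cost 375 + fixed 17 = 392.
Compare {D-α, D-β, D-γ}: haulage cost 343 + fixed 50 = 393.
All other subsets cost ≥ 382. Minimum total cost: 379.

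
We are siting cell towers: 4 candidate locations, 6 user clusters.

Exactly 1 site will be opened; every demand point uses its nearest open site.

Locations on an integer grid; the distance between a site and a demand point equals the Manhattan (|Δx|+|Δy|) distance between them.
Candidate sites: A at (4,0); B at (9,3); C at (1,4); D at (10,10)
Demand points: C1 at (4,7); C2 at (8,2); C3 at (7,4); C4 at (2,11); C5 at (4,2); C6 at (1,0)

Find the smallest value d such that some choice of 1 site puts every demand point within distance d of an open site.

Open {C}.
  Farthest demand point is C2 at distance 9 (to C); all others are ≤ 9.
With {A} the worst case is 13.
With {B} the worst case is 15.
No size-1 selection achieves below 9.

9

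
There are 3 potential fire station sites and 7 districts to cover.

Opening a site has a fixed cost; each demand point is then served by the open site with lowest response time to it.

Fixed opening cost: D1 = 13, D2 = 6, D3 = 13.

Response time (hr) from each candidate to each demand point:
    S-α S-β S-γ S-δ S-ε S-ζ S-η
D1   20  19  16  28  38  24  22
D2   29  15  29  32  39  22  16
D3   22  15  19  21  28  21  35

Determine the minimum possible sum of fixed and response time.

Open {D2, D3}: assign each demand point to its cheapest open site.
  S-α→D3 22, S-β→D2 15, S-γ→D3 19, S-δ→D3 21, S-ε→D3 28, S-ζ→D3 21, S-η→D2 16
  response time 142, fixed 19 → total 161.
Compare {D1, D3}: response time 143 + fixed 26 = 169.
Compare {D1, D2, D3}: response time 137 + fixed 32 = 169.
Compare {D3}: response time 161 + fixed 13 = 174.
All other subsets cost ≥ 169. Minimum total cost: 161.

161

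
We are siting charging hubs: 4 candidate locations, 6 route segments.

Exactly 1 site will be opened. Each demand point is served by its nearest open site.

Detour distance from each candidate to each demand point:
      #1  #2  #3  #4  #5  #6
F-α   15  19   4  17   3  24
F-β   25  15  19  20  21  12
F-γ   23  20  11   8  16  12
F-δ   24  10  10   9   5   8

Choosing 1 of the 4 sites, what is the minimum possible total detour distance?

Open {F-δ}.
  #1→F-δ 24, #2→F-δ 10, #3→F-δ 10, #4→F-δ 9, #5→F-δ 5, #6→F-δ 8  ⇒ total 66.
Compare {F-α}: total 82.
Compare {F-γ}: total 90.
No size-1 selection does better; minimum is 66.

66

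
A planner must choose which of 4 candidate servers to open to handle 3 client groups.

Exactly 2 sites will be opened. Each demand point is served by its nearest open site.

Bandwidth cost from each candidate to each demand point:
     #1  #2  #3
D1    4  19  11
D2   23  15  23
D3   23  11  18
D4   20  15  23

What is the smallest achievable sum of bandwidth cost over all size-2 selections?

26

Open {D1, D3}.
  #1→D1 4, #2→D3 11, #3→D1 11  ⇒ total 26.
Compare {D1, D2}: total 30.
Compare {D1, D4}: total 30.
No size-2 selection does better; minimum is 26.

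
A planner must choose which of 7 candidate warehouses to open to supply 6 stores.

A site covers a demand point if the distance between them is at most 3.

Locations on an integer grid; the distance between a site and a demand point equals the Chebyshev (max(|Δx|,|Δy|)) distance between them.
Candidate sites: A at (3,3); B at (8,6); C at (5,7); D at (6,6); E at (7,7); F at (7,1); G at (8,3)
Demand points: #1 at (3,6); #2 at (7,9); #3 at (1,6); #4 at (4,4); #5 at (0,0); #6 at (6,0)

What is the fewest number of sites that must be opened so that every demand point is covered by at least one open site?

2

Coverage sets (demand points within 3 of each site):
  A: {#1, #3, #4, #5, #6}
  B: {#2}
  C: {#1, #2, #4}
  D: {#1, #2, #4}
  E: {#2, #4}
  F: {#4, #6}
  G: {#6}
No single site covers all 6 demand points.
But {A, B} covers everything, so the minimum is 2.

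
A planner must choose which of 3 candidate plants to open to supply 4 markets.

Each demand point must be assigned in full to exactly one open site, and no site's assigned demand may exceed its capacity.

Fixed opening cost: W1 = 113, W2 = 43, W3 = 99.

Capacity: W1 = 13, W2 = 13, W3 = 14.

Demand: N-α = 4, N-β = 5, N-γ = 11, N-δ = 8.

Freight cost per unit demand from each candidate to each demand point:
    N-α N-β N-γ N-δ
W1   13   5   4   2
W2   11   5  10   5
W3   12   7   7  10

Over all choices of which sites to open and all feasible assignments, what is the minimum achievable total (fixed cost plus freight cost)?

Open {W1, W2, W3}; cheapest assignment that respects the capacities:
  W1 (cap 13, load 11): N-γ — cost 11×4 = 44
  W2 (cap 13, load 13): N-β, N-δ — cost 5×5 + 8×5 = 65
  W3 (cap 14, load 4): N-α — cost 4×12 = 48
  Shipping 157, fixed 255 → total 412.
  Any other capacity-feasible assignment to {W1, W2, W3} ships for at least 157.
Total demand is 28 and no other set of sites has combined capacity ≥ 28, so {W1, W2, W3} is the only feasible choice of open sites. Minimum: 412.

412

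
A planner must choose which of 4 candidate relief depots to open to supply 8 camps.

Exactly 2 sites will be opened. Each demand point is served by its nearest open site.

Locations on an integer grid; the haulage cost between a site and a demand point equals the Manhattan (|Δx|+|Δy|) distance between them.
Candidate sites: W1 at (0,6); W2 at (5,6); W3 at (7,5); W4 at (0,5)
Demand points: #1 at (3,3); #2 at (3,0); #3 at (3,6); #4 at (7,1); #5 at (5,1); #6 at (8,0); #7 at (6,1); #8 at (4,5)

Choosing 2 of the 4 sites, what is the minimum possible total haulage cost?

Open {W2, W3}.
  #1→W2 5, #2→W2 8, #3→W2 2, #4→W3 4, #5→W2 5, #6→W3 6, #7→W3 5, #8→W2 2  ⇒ total 37.
Compare {W3, W4}: total 41.
Compare {W1, W3}: total 42.
No size-2 selection does better; minimum is 37.

37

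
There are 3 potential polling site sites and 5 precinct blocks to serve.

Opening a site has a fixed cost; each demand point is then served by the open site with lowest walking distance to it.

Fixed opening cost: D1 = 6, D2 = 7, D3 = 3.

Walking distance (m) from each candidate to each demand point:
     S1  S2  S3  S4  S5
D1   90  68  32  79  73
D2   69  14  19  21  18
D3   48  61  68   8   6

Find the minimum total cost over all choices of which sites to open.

Open {D2, D3}: assign each demand point to its cheapest open site.
  S1→D3 48, S2→D2 14, S3→D2 19, S4→D3 8, S5→D3 6
  walking distance 95, fixed 10 → total 105.
Compare {D1, D2, D3}: walking distance 95 + fixed 16 = 111.
Compare {D2}: walking distance 141 + fixed 7 = 148.
Compare {D1, D2}: walking distance 141 + fixed 13 = 154.
All other subsets cost ≥ 111. Minimum total cost: 105.

105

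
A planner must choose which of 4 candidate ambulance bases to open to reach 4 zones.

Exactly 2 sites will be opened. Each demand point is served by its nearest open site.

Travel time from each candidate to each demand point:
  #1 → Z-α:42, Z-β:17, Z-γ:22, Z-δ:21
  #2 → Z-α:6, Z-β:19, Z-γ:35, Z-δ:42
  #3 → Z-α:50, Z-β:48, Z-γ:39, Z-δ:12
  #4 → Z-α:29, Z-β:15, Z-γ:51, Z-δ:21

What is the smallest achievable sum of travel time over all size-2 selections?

Open {#1, #2}.
  Z-α→#2 6, Z-β→#1 17, Z-γ→#1 22, Z-δ→#1 21  ⇒ total 66.
Compare {#2, #3}: total 72.
Compare {#2, #4}: total 77.
No size-2 selection does better; minimum is 66.

66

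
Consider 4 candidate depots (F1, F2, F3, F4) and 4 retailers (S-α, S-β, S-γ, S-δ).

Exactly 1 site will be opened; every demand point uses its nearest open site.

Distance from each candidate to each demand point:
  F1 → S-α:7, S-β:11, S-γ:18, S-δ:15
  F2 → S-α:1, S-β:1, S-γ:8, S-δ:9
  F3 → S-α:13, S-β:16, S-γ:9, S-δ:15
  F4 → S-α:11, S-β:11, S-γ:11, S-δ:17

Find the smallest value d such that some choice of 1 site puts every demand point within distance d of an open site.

9

Open {F2}.
  Farthest demand point is S-δ at distance 9 (to F2); all others are ≤ 9.
With {F3} the worst case is 16.
With {F4} the worst case is 17.
No size-1 selection achieves below 9.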